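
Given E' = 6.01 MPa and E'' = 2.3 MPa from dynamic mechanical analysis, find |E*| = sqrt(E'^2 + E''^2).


|E*| = sqrt(E'^2 + E''^2)
= sqrt(6.01^2 + 2.3^2)
= sqrt(36.1201 + 5.2900)
= 6.435 MPa

6.435 MPa


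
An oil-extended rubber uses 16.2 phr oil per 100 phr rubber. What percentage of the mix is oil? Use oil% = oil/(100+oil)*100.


Oil % = oil / (100 + oil) * 100
= 16.2 / (100 + 16.2) * 100
= 16.2 / 116.2 * 100
= 13.94%

13.94%


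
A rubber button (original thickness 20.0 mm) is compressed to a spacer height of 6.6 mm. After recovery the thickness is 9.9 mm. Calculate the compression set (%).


CS = (t0 - recovered) / (t0 - ts) * 100
= (20.0 - 9.9) / (20.0 - 6.6) * 100
= 10.1 / 13.4 * 100
= 75.4%

75.4%


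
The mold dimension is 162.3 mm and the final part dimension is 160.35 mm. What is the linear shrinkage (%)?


Shrinkage = (mold - part) / mold * 100
= (162.3 - 160.35) / 162.3 * 100
= 1.95 / 162.3 * 100
= 1.2%

1.2%


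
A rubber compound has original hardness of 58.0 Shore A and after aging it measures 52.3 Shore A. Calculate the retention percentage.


Retention = aged / original * 100
= 52.3 / 58.0 * 100
= 90.2%

90.2%


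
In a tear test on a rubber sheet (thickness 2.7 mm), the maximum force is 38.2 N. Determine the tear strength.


Tear strength = force / thickness
= 38.2 / 2.7
= 14.15 N/mm

14.15 N/mm


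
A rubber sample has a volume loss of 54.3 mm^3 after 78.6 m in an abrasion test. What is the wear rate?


Rate = volume_loss / distance
= 54.3 / 78.6
= 0.691 mm^3/m

0.691 mm^3/m


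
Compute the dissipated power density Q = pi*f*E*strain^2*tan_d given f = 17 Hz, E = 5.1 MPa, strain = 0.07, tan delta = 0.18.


Q = pi * f * E * strain^2 * tan_d
= pi * 17 * 5.1 * 0.07^2 * 0.18
= pi * 17 * 5.1 * 0.0049 * 0.18
= 0.2402

Q = 0.2402


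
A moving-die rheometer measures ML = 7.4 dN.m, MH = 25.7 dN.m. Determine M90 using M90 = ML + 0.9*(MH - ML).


M90 = ML + 0.9 * (MH - ML)
M90 = 7.4 + 0.9 * (25.7 - 7.4)
M90 = 7.4 + 0.9 * 18.3
M90 = 23.87 dN.m

23.87 dN.m


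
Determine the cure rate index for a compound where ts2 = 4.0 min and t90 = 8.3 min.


CRI = 100 / (t90 - ts2)
= 100 / (8.3 - 4.0)
= 100 / 4.3
= 23.26 min^-1

23.26 min^-1


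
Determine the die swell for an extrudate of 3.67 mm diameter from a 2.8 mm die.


Die swell ratio = D_extrudate / D_die
= 3.67 / 2.8
= 1.311

Die swell = 1.311


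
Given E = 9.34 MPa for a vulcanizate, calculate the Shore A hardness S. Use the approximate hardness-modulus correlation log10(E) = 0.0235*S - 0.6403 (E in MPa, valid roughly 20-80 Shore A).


log10(E) = 0.0235*S - 0.6403  =>  S = (log10(E) + 0.6403) / 0.0235
log10(9.34) = 0.970347
S = (0.970347 + 0.6403) / 0.0235 = 1.610647 / 0.0235
S = 68.5

Shore A = 68.5


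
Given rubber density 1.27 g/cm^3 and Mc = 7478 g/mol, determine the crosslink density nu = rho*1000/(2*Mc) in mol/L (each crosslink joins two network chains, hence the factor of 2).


nu = rho * 1000 / (2 * Mc)
nu = 1.27 * 1000 / (2 * 7478)
nu = 1270.0 / 14956
nu = 0.0849 mol/L

0.0849 mol/L


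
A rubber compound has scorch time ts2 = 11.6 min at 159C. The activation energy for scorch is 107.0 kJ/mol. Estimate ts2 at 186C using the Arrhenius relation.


Convert temperatures: T1 = 159 + 273.15 = 432.15 K, T2 = 186 + 273.15 = 459.15 K
ts2_new = 11.6 * exp(107000 / 8.314 * (1/459.15 - 1/432.15))
1/T2 - 1/T1 = -1.3607e-04
ts2_new = 2.01 min

2.01 min


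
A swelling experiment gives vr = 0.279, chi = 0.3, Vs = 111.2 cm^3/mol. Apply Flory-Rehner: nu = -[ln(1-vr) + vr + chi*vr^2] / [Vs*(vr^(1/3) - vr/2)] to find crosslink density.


ln(1 - vr) = ln(1 - 0.279) = -0.3271
Numerator = -((-0.3271) + 0.279 + 0.3 * 0.279^2) = 0.0248
Denominator = 111.2 * (0.279^(1/3) - 0.279/2) = 57.1494
nu = 0.0248 / 57.1494 = 4.3332e-04 mol/cm^3

4.3332e-04 mol/cm^3


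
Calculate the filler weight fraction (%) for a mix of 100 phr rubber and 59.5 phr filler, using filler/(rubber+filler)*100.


Filler % = filler / (rubber + filler) * 100
= 59.5 / (100 + 59.5) * 100
= 59.5 / 159.5 * 100
= 37.3%

37.3%


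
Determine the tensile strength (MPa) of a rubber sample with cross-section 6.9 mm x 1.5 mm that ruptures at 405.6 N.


Area = width * thickness = 6.9 * 1.5 = 10.35 mm^2
TS = force / area = 405.6 / 10.35 = 39.19 MPa

39.19 MPa


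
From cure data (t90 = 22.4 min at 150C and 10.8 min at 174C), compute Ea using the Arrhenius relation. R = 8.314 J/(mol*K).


T1 = 423.15 K, T2 = 447.15 K
1/T1 - 1/T2 = 1.2684e-04
ln(t1/t2) = ln(22.4/10.8) = 0.7295
Ea = 8.314 * 0.7295 / 1.2684e-04 = 47816.7969 J/mol
Ea = 47.82 kJ/mol

47.82 kJ/mol


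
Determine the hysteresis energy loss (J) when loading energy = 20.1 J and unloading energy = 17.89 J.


Hysteresis loss = loading - unloading
= 20.1 - 17.89
= 2.21 J

2.21 J


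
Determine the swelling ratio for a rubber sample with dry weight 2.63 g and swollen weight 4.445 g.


Q = W_swollen / W_dry
Q = 4.445 / 2.63
Q = 1.69

Q = 1.69


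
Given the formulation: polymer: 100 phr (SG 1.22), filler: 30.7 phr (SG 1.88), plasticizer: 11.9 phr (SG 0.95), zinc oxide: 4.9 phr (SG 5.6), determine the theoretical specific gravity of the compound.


Sum of weights = 147.5
Volume contributions:
  polymer: 100/1.22 = 81.9672
  filler: 30.7/1.88 = 16.3298
  plasticizer: 11.9/0.95 = 12.5263
  zinc oxide: 4.9/5.6 = 0.8750
Sum of volumes = 111.6983
SG = 147.5 / 111.6983 = 1.321

SG = 1.321


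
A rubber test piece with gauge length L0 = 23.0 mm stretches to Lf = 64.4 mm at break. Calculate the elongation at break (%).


Elongation = (Lf - L0) / L0 * 100
= (64.4 - 23.0) / 23.0 * 100
= 41.4 / 23.0 * 100
= 180.0%

180.0%


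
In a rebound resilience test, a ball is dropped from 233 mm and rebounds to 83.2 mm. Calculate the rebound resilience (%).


Resilience = h_rebound / h_drop * 100
= 83.2 / 233 * 100
= 35.7%

35.7%


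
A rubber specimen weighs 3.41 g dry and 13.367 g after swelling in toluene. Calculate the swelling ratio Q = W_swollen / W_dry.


Q = W_swollen / W_dry
Q = 13.367 / 3.41
Q = 3.92

Q = 3.92


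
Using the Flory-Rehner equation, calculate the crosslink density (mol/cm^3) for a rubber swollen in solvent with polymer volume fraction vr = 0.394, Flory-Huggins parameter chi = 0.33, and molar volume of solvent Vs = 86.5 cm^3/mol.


ln(1 - vr) = ln(1 - 0.394) = -0.5009
Numerator = -((-0.5009) + 0.394 + 0.33 * 0.394^2) = 0.0556
Denominator = 86.5 * (0.394^(1/3) - 0.394/2) = 46.3730
nu = 0.0556 / 46.3730 = 0.0012 mol/cm^3

0.0012 mol/cm^3


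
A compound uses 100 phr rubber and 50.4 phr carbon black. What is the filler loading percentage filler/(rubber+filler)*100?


Filler % = filler / (rubber + filler) * 100
= 50.4 / (100 + 50.4) * 100
= 50.4 / 150.4 * 100
= 33.51%

33.51%


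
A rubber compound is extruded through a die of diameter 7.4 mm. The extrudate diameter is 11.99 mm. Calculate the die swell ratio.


Die swell ratio = D_extrudate / D_die
= 11.99 / 7.4
= 1.62

Die swell = 1.62


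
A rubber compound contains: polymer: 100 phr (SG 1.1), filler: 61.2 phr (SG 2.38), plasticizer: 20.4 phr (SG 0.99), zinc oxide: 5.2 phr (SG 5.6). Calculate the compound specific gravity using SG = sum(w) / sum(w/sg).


Sum of weights = 186.8
Volume contributions:
  polymer: 100/1.1 = 90.9091
  filler: 61.2/2.38 = 25.7143
  plasticizer: 20.4/0.99 = 20.6061
  zinc oxide: 5.2/5.6 = 0.9286
Sum of volumes = 138.1580
SG = 186.8 / 138.1580 = 1.352

SG = 1.352


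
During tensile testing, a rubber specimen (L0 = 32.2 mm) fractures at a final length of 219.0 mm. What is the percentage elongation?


Elongation = (Lf - L0) / L0 * 100
= (219.0 - 32.2) / 32.2 * 100
= 186.8 / 32.2 * 100
= 580.1%

580.1%


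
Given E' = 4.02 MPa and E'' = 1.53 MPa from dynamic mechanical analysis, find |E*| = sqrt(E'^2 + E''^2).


|E*| = sqrt(E'^2 + E''^2)
= sqrt(4.02^2 + 1.53^2)
= sqrt(16.1604 + 2.3409)
= 4.301 MPa

4.301 MPa


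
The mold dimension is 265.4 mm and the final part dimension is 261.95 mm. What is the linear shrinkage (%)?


Shrinkage = (mold - part) / mold * 100
= (265.4 - 261.95) / 265.4 * 100
= 3.45 / 265.4 * 100
= 1.3%

1.3%


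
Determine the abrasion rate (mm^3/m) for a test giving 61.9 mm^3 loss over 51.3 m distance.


Rate = volume_loss / distance
= 61.9 / 51.3
= 1.207 mm^3/m

1.207 mm^3/m


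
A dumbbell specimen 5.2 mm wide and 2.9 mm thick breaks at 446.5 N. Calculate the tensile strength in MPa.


Area = width * thickness = 5.2 * 2.9 = 15.08 mm^2
TS = force / area = 446.5 / 15.08 = 29.61 MPa

29.61 MPa


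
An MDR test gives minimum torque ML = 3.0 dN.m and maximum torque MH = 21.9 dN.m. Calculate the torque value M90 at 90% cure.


M90 = ML + 0.9 * (MH - ML)
M90 = 3.0 + 0.9 * (21.9 - 3.0)
M90 = 3.0 + 0.9 * 18.9
M90 = 20.01 dN.m

20.01 dN.m


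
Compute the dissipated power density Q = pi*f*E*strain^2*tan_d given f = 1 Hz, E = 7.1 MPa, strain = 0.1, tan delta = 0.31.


Q = pi * f * E * strain^2 * tan_d
= pi * 1 * 7.1 * 0.1^2 * 0.31
= pi * 1 * 7.1 * 0.0100 * 0.31
= 0.0691

Q = 0.0691


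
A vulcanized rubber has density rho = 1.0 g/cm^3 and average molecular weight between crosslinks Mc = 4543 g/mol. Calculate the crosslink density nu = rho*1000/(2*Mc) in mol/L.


nu = rho * 1000 / (2 * Mc)
nu = 1.0 * 1000 / (2 * 4543)
nu = 1000.0 / 9086
nu = 0.1101 mol/L

0.1101 mol/L


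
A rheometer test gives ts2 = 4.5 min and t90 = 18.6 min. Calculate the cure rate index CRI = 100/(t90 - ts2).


CRI = 100 / (t90 - ts2)
= 100 / (18.6 - 4.5)
= 100 / 14.1
= 7.09 min^-1

7.09 min^-1


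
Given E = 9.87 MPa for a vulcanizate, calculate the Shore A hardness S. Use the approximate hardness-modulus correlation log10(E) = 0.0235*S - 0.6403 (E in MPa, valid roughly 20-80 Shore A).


log10(E) = 0.0235*S - 0.6403  =>  S = (log10(E) + 0.6403) / 0.0235
log10(9.87) = 0.994317
S = (0.994317 + 0.6403) / 0.0235 = 1.634617 / 0.0235
S = 69.6

Shore A = 69.6


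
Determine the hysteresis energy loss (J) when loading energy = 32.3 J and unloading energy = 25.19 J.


Hysteresis loss = loading - unloading
= 32.3 - 25.19
= 7.11 J

7.11 J


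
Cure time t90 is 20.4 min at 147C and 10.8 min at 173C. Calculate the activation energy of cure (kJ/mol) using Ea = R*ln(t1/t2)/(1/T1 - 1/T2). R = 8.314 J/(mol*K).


T1 = 420.15 K, T2 = 446.15 K
1/T1 - 1/T2 = 1.3870e-04
ln(t1/t2) = ln(20.4/10.8) = 0.6360
Ea = 8.314 * 0.6360 / 1.3870e-04 = 38121.6230 J/mol
Ea = 38.12 kJ/mol

38.12 kJ/mol


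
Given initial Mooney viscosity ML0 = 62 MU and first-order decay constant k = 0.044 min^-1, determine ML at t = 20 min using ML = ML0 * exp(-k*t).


ML = ML0 * exp(-k * t)
ML = 62 * exp(-0.044 * 20)
ML = 62 * 0.4148
ML = 25.72 MU

25.72 MU


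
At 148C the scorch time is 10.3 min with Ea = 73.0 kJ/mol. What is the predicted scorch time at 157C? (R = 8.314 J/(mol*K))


Convert temperatures: T1 = 148 + 273.15 = 421.15 K, T2 = 157 + 273.15 = 430.15 K
ts2_new = 10.3 * exp(73000 / 8.314 * (1/430.15 - 1/421.15))
1/T2 - 1/T1 = -4.9680e-05
ts2_new = 6.66 min

6.66 min


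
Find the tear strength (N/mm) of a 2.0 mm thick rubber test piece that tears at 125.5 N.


Tear strength = force / thickness
= 125.5 / 2.0
= 62.75 N/mm

62.75 N/mm


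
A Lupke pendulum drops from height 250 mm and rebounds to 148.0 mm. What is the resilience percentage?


Resilience = h_rebound / h_drop * 100
= 148.0 / 250 * 100
= 59.2%

59.2%


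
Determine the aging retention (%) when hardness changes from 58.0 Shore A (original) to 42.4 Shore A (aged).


Retention = aged / original * 100
= 42.4 / 58.0 * 100
= 73.1%

73.1%


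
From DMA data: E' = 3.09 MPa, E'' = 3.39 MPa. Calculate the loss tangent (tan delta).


tan delta = E'' / E'
= 3.39 / 3.09
= 1.0971

tan delta = 1.0971


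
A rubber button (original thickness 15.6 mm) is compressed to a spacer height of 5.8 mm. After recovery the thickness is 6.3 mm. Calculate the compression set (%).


CS = (t0 - recovered) / (t0 - ts) * 100
= (15.6 - 6.3) / (15.6 - 5.8) * 100
= 9.3 / 9.8 * 100
= 94.9%

94.9%


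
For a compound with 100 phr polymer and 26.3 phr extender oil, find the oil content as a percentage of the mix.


Oil % = oil / (100 + oil) * 100
= 26.3 / (100 + 26.3) * 100
= 26.3 / 126.3 * 100
= 20.82%

20.82%


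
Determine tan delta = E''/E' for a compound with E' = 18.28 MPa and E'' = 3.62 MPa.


tan delta = E'' / E'
= 3.62 / 18.28
= 0.198

tan delta = 0.198


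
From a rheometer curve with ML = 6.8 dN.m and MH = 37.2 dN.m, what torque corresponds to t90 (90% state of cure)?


M90 = ML + 0.9 * (MH - ML)
M90 = 6.8 + 0.9 * (37.2 - 6.8)
M90 = 6.8 + 0.9 * 30.4
M90 = 34.16 dN.m

34.16 dN.m


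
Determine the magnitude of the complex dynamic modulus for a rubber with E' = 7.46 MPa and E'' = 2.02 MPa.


|E*| = sqrt(E'^2 + E''^2)
= sqrt(7.46^2 + 2.02^2)
= sqrt(55.6516 + 4.0804)
= 7.729 MPa

7.729 MPa


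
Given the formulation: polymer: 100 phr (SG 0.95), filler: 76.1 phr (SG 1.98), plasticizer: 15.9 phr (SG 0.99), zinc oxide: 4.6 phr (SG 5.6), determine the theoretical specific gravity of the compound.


Sum of weights = 196.6
Volume contributions:
  polymer: 100/0.95 = 105.2632
  filler: 76.1/1.98 = 38.4343
  plasticizer: 15.9/0.99 = 16.0606
  zinc oxide: 4.6/5.6 = 0.8214
Sum of volumes = 160.5795
SG = 196.6 / 160.5795 = 1.224

SG = 1.224


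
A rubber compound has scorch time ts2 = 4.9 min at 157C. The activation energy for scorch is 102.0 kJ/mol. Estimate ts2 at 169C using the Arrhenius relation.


Convert temperatures: T1 = 157 + 273.15 = 430.15 K, T2 = 169 + 273.15 = 442.15 K
ts2_new = 4.9 * exp(102000 / 8.314 * (1/442.15 - 1/430.15))
1/T2 - 1/T1 = -6.3095e-05
ts2_new = 2.26 min

2.26 min


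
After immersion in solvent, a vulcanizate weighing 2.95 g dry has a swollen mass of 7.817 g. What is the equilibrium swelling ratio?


Q = W_swollen / W_dry
Q = 7.817 / 2.95
Q = 2.65

Q = 2.65


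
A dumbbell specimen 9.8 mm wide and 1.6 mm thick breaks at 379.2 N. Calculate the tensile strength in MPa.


Area = width * thickness = 9.8 * 1.6 = 15.68 mm^2
TS = force / area = 379.2 / 15.68 = 24.18 MPa

24.18 MPa


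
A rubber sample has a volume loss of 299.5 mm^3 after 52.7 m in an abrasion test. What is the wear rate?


Rate = volume_loss / distance
= 299.5 / 52.7
= 5.683 mm^3/m

5.683 mm^3/m


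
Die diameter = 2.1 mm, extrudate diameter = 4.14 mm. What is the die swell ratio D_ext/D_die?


Die swell ratio = D_extrudate / D_die
= 4.14 / 2.1
= 1.971

Die swell = 1.971


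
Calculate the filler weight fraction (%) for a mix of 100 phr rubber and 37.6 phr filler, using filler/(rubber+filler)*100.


Filler % = filler / (rubber + filler) * 100
= 37.6 / (100 + 37.6) * 100
= 37.6 / 137.6 * 100
= 27.33%

27.33%


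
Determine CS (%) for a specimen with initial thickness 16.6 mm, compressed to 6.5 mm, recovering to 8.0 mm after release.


CS = (t0 - recovered) / (t0 - ts) * 100
= (16.6 - 8.0) / (16.6 - 6.5) * 100
= 8.6 / 10.1 * 100
= 85.1%

85.1%


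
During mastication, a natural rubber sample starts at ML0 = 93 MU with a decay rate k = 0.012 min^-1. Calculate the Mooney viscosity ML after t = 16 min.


ML = ML0 * exp(-k * t)
ML = 93 * exp(-0.012 * 16)
ML = 93 * 0.8253
ML = 76.75 MU

76.75 MU


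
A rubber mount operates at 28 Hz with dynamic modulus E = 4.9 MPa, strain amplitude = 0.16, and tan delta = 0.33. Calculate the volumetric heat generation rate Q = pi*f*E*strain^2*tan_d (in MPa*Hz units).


Q = pi * f * E * strain^2 * tan_d
= pi * 28 * 4.9 * 0.16^2 * 0.33
= pi * 28 * 4.9 * 0.0256 * 0.33
= 3.6413

Q = 3.6413


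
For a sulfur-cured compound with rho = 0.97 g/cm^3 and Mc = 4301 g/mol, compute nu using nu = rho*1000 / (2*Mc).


nu = rho * 1000 / (2 * Mc)
nu = 0.97 * 1000 / (2 * 4301)
nu = 970.0 / 8602
nu = 0.1128 mol/L

0.1128 mol/L


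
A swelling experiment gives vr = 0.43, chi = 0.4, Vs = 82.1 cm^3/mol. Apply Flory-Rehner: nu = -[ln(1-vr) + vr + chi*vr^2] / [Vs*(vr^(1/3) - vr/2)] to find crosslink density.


ln(1 - vr) = ln(1 - 0.43) = -0.5621
Numerator = -((-0.5621) + 0.43 + 0.4 * 0.43^2) = 0.0582
Denominator = 82.1 * (0.43^(1/3) - 0.43/2) = 44.3163
nu = 0.0582 / 44.3163 = 0.0013 mol/cm^3

0.0013 mol/cm^3


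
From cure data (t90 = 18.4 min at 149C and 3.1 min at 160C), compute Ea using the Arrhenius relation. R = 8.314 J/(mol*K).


T1 = 422.15 K, T2 = 433.15 K
1/T1 - 1/T2 = 6.0157e-05
ln(t1/t2) = ln(18.4/3.1) = 1.7809
Ea = 8.314 * 1.7809 / 6.0157e-05 = 246135.2535 J/mol
Ea = 246.14 kJ/mol

246.14 kJ/mol


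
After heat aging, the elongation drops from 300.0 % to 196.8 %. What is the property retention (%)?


Retention = aged / original * 100
= 196.8 / 300.0 * 100
= 65.6%

65.6%


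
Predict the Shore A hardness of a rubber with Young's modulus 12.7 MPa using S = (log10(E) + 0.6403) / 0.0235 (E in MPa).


log10(E) = 0.0235*S - 0.6403  =>  S = (log10(E) + 0.6403) / 0.0235
log10(12.7) = 1.103804
S = (1.103804 + 0.6403) / 0.0235 = 1.744104 / 0.0235
S = 74.2

Shore A = 74.2


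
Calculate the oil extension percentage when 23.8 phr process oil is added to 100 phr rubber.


Oil % = oil / (100 + oil) * 100
= 23.8 / (100 + 23.8) * 100
= 23.8 / 123.8 * 100
= 19.22%

19.22%


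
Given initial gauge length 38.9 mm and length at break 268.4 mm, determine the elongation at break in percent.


Elongation = (Lf - L0) / L0 * 100
= (268.4 - 38.9) / 38.9 * 100
= 229.5 / 38.9 * 100
= 590.0%

590.0%


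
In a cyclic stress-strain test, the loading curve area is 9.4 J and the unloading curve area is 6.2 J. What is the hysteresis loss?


Hysteresis loss = loading - unloading
= 9.4 - 6.2
= 3.2 J

3.2 J


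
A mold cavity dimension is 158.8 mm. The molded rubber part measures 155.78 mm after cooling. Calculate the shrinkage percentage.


Shrinkage = (mold - part) / mold * 100
= (158.8 - 155.78) / 158.8 * 100
= 3.02 / 158.8 * 100
= 1.9%

1.9%


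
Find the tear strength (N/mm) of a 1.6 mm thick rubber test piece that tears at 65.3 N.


Tear strength = force / thickness
= 65.3 / 1.6
= 40.81 N/mm

40.81 N/mm


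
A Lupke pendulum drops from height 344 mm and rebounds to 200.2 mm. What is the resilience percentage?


Resilience = h_rebound / h_drop * 100
= 200.2 / 344 * 100
= 58.2%

58.2%


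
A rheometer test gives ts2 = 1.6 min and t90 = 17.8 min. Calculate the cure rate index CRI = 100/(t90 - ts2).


CRI = 100 / (t90 - ts2)
= 100 / (17.8 - 1.6)
= 100 / 16.2
= 6.17 min^-1

6.17 min^-1


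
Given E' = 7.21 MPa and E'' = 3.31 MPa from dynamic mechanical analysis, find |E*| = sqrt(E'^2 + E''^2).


|E*| = sqrt(E'^2 + E''^2)
= sqrt(7.21^2 + 3.31^2)
= sqrt(51.9841 + 10.9561)
= 7.933 MPa

7.933 MPa


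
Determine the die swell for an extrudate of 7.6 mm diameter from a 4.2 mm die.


Die swell ratio = D_extrudate / D_die
= 7.6 / 4.2
= 1.81

Die swell = 1.81


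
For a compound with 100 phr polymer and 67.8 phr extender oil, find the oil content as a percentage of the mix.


Oil % = oil / (100 + oil) * 100
= 67.8 / (100 + 67.8) * 100
= 67.8 / 167.8 * 100
= 40.41%

40.41%


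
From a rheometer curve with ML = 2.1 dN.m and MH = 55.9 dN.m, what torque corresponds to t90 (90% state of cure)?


M90 = ML + 0.9 * (MH - ML)
M90 = 2.1 + 0.9 * (55.9 - 2.1)
M90 = 2.1 + 0.9 * 53.8
M90 = 50.52 dN.m

50.52 dN.m


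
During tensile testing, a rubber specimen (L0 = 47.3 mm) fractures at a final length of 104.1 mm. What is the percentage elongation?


Elongation = (Lf - L0) / L0 * 100
= (104.1 - 47.3) / 47.3 * 100
= 56.8 / 47.3 * 100
= 120.1%

120.1%


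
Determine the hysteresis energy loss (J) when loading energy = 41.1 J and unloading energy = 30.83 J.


Hysteresis loss = loading - unloading
= 41.1 - 30.83
= 10.27 J

10.27 J


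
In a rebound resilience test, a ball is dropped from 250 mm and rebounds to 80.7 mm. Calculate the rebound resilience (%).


Resilience = h_rebound / h_drop * 100
= 80.7 / 250 * 100
= 32.3%

32.3%


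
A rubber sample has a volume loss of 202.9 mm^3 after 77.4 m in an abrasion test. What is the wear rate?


Rate = volume_loss / distance
= 202.9 / 77.4
= 2.621 mm^3/m

2.621 mm^3/m


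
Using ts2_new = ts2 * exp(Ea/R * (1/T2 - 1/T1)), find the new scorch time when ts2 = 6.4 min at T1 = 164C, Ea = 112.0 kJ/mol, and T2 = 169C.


Convert temperatures: T1 = 164 + 273.15 = 437.15 K, T2 = 169 + 273.15 = 442.15 K
ts2_new = 6.4 * exp(112000 / 8.314 * (1/442.15 - 1/437.15))
1/T2 - 1/T1 = -2.5868e-05
ts2_new = 4.52 min

4.52 min


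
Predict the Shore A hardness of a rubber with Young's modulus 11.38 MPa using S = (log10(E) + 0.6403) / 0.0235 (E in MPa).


log10(E) = 0.0235*S - 0.6403  =>  S = (log10(E) + 0.6403) / 0.0235
log10(11.38) = 1.056142
S = (1.056142 + 0.6403) / 0.0235 = 1.696442 / 0.0235
S = 72.2

Shore A = 72.2


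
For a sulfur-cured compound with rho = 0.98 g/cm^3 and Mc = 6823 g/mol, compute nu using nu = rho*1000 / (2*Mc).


nu = rho * 1000 / (2 * Mc)
nu = 0.98 * 1000 / (2 * 6823)
nu = 980.0 / 13646
nu = 0.0718 mol/L

0.0718 mol/L


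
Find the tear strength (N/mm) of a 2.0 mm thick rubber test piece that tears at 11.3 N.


Tear strength = force / thickness
= 11.3 / 2.0
= 5.65 N/mm

5.65 N/mm


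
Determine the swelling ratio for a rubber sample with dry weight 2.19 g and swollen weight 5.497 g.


Q = W_swollen / W_dry
Q = 5.497 / 2.19
Q = 2.51

Q = 2.51


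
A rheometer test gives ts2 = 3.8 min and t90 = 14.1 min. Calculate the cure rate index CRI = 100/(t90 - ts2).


CRI = 100 / (t90 - ts2)
= 100 / (14.1 - 3.8)
= 100 / 10.3
= 9.71 min^-1

9.71 min^-1


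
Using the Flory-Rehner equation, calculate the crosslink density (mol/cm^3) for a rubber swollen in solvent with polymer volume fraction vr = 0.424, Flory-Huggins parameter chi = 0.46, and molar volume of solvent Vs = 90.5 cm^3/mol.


ln(1 - vr) = ln(1 - 0.424) = -0.5516
Numerator = -((-0.5516) + 0.424 + 0.46 * 0.424^2) = 0.0450
Denominator = 90.5 * (0.424^(1/3) - 0.424/2) = 48.8028
nu = 0.0450 / 48.8028 = 9.2107e-04 mol/cm^3

9.2107e-04 mol/cm^3


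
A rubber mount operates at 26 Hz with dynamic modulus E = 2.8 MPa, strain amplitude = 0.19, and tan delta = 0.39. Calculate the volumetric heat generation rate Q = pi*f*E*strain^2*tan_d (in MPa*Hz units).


Q = pi * f * E * strain^2 * tan_d
= pi * 26 * 2.8 * 0.19^2 * 0.39
= pi * 26 * 2.8 * 0.0361 * 0.39
= 3.2200

Q = 3.2200


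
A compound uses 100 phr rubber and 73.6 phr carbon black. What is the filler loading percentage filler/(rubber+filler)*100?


Filler % = filler / (rubber + filler) * 100
= 73.6 / (100 + 73.6) * 100
= 73.6 / 173.6 * 100
= 42.4%

42.4%


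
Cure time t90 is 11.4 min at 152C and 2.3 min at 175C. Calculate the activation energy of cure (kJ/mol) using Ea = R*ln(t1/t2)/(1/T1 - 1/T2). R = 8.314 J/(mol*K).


T1 = 425.15 K, T2 = 448.15 K
1/T1 - 1/T2 = 1.2072e-04
ln(t1/t2) = ln(11.4/2.3) = 1.6007
Ea = 8.314 * 1.6007 / 1.2072e-04 = 110244.9898 J/mol
Ea = 110.24 kJ/mol

110.24 kJ/mol


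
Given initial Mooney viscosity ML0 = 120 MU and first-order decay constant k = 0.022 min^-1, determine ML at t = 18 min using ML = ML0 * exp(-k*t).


ML = ML0 * exp(-k * t)
ML = 120 * exp(-0.022 * 18)
ML = 120 * 0.6730
ML = 80.76 MU

80.76 MU


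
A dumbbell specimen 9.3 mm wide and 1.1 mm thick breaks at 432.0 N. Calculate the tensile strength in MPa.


Area = width * thickness = 9.3 * 1.1 = 10.23 mm^2
TS = force / area = 432.0 / 10.23 = 42.23 MPa

42.23 MPa


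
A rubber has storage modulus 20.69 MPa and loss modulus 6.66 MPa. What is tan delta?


tan delta = E'' / E'
= 6.66 / 20.69
= 0.3219

tan delta = 0.3219


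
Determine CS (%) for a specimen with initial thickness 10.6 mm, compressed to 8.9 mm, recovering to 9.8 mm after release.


CS = (t0 - recovered) / (t0 - ts) * 100
= (10.6 - 9.8) / (10.6 - 8.9) * 100
= 0.8 / 1.7 * 100
= 47.1%

47.1%


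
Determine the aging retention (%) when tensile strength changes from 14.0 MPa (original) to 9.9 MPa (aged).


Retention = aged / original * 100
= 9.9 / 14.0 * 100
= 70.7%

70.7%


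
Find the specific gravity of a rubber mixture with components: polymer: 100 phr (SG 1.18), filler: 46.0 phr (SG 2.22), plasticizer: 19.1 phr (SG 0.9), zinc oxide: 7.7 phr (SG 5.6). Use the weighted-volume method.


Sum of weights = 172.8
Volume contributions:
  polymer: 100/1.18 = 84.7458
  filler: 46.0/2.22 = 20.7207
  plasticizer: 19.1/0.9 = 21.2222
  zinc oxide: 7.7/5.6 = 1.3750
Sum of volumes = 128.0637
SG = 172.8 / 128.0637 = 1.349

SG = 1.349


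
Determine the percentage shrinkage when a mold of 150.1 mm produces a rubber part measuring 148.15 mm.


Shrinkage = (mold - part) / mold * 100
= (150.1 - 148.15) / 150.1 * 100
= 1.95 / 150.1 * 100
= 1.3%

1.3%


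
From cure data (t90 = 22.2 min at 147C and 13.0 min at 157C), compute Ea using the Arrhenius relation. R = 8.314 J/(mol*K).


T1 = 420.15 K, T2 = 430.15 K
1/T1 - 1/T2 = 5.5332e-05
ln(t1/t2) = ln(22.2/13.0) = 0.5351
Ea = 8.314 * 0.5351 / 5.5332e-05 = 80408.8977 J/mol
Ea = 80.41 kJ/mol

80.41 kJ/mol


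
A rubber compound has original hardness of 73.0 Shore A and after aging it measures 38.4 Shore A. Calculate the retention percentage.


Retention = aged / original * 100
= 38.4 / 73.0 * 100
= 52.6%

52.6%


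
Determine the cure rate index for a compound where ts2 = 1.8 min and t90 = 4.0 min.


CRI = 100 / (t90 - ts2)
= 100 / (4.0 - 1.8)
= 100 / 2.2
= 45.45 min^-1

45.45 min^-1


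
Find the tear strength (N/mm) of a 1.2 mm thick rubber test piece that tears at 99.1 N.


Tear strength = force / thickness
= 99.1 / 1.2
= 82.58 N/mm

82.58 N/mm


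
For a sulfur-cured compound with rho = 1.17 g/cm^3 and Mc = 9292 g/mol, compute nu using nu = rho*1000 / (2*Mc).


nu = rho * 1000 / (2 * Mc)
nu = 1.17 * 1000 / (2 * 9292)
nu = 1170.0 / 18584
nu = 0.0630 mol/L

0.0630 mol/L


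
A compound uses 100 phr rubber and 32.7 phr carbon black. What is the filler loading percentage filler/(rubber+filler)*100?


Filler % = filler / (rubber + filler) * 100
= 32.7 / (100 + 32.7) * 100
= 32.7 / 132.7 * 100
= 24.64%

24.64%


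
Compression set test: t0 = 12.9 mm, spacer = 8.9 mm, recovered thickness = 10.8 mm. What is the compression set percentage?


CS = (t0 - recovered) / (t0 - ts) * 100
= (12.9 - 10.8) / (12.9 - 8.9) * 100
= 2.1 / 4.0 * 100
= 52.5%

52.5%


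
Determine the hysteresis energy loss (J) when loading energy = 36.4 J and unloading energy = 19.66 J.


Hysteresis loss = loading - unloading
= 36.4 - 19.66
= 16.74 J

16.74 J


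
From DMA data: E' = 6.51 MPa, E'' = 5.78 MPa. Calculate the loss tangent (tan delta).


tan delta = E'' / E'
= 5.78 / 6.51
= 0.8879

tan delta = 0.8879


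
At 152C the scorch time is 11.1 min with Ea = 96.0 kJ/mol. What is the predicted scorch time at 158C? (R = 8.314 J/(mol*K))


Convert temperatures: T1 = 152 + 273.15 = 425.15 K, T2 = 158 + 273.15 = 431.15 K
ts2_new = 11.1 * exp(96000 / 8.314 * (1/431.15 - 1/425.15))
1/T2 - 1/T1 = -3.2733e-05
ts2_new = 7.61 min

7.61 min


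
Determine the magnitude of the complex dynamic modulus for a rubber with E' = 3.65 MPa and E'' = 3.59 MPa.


|E*| = sqrt(E'^2 + E''^2)
= sqrt(3.65^2 + 3.59^2)
= sqrt(13.3225 + 12.8881)
= 5.12 MPa

5.12 MPa


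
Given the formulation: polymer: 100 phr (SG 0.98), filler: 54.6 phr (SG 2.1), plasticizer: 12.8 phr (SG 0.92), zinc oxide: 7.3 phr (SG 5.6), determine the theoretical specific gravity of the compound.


Sum of weights = 174.7
Volume contributions:
  polymer: 100/0.98 = 102.0408
  filler: 54.6/2.1 = 26.0000
  plasticizer: 12.8/0.92 = 13.9130
  zinc oxide: 7.3/5.6 = 1.3036
Sum of volumes = 143.2574
SG = 174.7 / 143.2574 = 1.219

SG = 1.219


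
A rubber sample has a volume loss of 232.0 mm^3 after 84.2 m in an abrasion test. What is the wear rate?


Rate = volume_loss / distance
= 232.0 / 84.2
= 2.755 mm^3/m

2.755 mm^3/m


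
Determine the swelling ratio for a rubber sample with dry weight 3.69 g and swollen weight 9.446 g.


Q = W_swollen / W_dry
Q = 9.446 / 3.69
Q = 2.56

Q = 2.56


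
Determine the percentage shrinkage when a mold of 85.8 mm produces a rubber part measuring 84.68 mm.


Shrinkage = (mold - part) / mold * 100
= (85.8 - 84.68) / 85.8 * 100
= 1.12 / 85.8 * 100
= 1.31%

1.31%


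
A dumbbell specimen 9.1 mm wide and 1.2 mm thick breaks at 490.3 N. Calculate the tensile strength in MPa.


Area = width * thickness = 9.1 * 1.2 = 10.92 mm^2
TS = force / area = 490.3 / 10.92 = 44.9 MPa

44.9 MPa


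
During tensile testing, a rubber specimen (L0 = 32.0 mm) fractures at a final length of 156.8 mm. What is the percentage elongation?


Elongation = (Lf - L0) / L0 * 100
= (156.8 - 32.0) / 32.0 * 100
= 124.8 / 32.0 * 100
= 390.0%

390.0%


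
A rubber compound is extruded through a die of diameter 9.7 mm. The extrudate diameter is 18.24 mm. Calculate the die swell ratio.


Die swell ratio = D_extrudate / D_die
= 18.24 / 9.7
= 1.88

Die swell = 1.88


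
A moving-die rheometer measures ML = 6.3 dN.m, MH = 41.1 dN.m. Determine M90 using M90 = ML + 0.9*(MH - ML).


M90 = ML + 0.9 * (MH - ML)
M90 = 6.3 + 0.9 * (41.1 - 6.3)
M90 = 6.3 + 0.9 * 34.8
M90 = 37.62 dN.m

37.62 dN.m


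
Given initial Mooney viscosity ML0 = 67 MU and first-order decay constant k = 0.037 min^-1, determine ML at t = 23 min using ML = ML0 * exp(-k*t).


ML = ML0 * exp(-k * t)
ML = 67 * exp(-0.037 * 23)
ML = 67 * 0.4270
ML = 28.61 MU

28.61 MU


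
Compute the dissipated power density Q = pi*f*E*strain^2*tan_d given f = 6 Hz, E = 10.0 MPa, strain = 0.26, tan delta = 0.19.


Q = pi * f * E * strain^2 * tan_d
= pi * 6 * 10.0 * 0.26^2 * 0.19
= pi * 6 * 10.0 * 0.0676 * 0.19
= 2.4210

Q = 2.4210


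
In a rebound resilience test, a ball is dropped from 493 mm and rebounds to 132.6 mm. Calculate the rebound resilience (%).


Resilience = h_rebound / h_drop * 100
= 132.6 / 493 * 100
= 26.9%

26.9%


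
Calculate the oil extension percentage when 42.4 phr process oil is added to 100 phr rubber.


Oil % = oil / (100 + oil) * 100
= 42.4 / (100 + 42.4) * 100
= 42.4 / 142.4 * 100
= 29.78%

29.78%


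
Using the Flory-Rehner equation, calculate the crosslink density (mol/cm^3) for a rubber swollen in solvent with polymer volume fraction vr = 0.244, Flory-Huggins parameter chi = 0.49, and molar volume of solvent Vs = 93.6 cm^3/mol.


ln(1 - vr) = ln(1 - 0.244) = -0.2797
Numerator = -((-0.2797) + 0.244 + 0.49 * 0.244^2) = 0.0065
Denominator = 93.6 * (0.244^(1/3) - 0.244/2) = 47.0696
nu = 0.0065 / 47.0696 = 1.3897e-04 mol/cm^3

1.3897e-04 mol/cm^3


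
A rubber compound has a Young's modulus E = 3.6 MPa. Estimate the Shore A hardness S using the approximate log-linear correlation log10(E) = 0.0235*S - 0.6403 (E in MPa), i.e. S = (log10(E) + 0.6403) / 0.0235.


log10(E) = 0.0235*S - 0.6403  =>  S = (log10(E) + 0.6403) / 0.0235
log10(3.6) = 0.556303
S = (0.556303 + 0.6403) / 0.0235 = 1.196603 / 0.0235
S = 50.9

Shore A = 50.9


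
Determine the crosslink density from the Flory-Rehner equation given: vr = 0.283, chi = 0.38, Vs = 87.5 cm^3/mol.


ln(1 - vr) = ln(1 - 0.283) = -0.3327
Numerator = -((-0.3327) + 0.283 + 0.38 * 0.283^2) = 0.0192
Denominator = 87.5 * (0.283^(1/3) - 0.283/2) = 45.0661
nu = 0.0192 / 45.0661 = 4.2705e-04 mol/cm^3

4.2705e-04 mol/cm^3


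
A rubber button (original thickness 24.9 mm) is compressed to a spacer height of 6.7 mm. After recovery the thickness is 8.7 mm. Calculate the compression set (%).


CS = (t0 - recovered) / (t0 - ts) * 100
= (24.9 - 8.7) / (24.9 - 6.7) * 100
= 16.2 / 18.2 * 100
= 89.0%

89.0%


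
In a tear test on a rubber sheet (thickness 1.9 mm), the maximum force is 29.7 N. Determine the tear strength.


Tear strength = force / thickness
= 29.7 / 1.9
= 15.63 N/mm

15.63 N/mm


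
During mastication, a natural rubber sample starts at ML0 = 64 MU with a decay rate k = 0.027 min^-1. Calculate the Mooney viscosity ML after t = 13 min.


ML = ML0 * exp(-k * t)
ML = 64 * exp(-0.027 * 13)
ML = 64 * 0.7040
ML = 45.05 MU

45.05 MU


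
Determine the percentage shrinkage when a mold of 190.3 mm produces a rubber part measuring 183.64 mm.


Shrinkage = (mold - part) / mold * 100
= (190.3 - 183.64) / 190.3 * 100
= 6.66 / 190.3 * 100
= 3.5%

3.5%


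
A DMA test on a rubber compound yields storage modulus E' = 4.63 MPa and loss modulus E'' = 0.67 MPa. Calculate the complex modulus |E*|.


|E*| = sqrt(E'^2 + E''^2)
= sqrt(4.63^2 + 0.67^2)
= sqrt(21.4369 + 0.4489)
= 4.678 MPa

4.678 MPa


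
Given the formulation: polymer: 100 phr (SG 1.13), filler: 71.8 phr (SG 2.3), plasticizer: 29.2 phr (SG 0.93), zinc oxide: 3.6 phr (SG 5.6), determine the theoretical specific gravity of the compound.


Sum of weights = 204.6
Volume contributions:
  polymer: 100/1.13 = 88.4956
  filler: 71.8/2.3 = 31.2174
  plasticizer: 29.2/0.93 = 31.3978
  zinc oxide: 3.6/5.6 = 0.6429
Sum of volumes = 151.7537
SG = 204.6 / 151.7537 = 1.348

SG = 1.348


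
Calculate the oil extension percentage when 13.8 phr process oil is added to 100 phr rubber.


Oil % = oil / (100 + oil) * 100
= 13.8 / (100 + 13.8) * 100
= 13.8 / 113.8 * 100
= 12.13%

12.13%


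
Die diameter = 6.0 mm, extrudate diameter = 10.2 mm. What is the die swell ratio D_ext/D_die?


Die swell ratio = D_extrudate / D_die
= 10.2 / 6.0
= 1.7

Die swell = 1.7


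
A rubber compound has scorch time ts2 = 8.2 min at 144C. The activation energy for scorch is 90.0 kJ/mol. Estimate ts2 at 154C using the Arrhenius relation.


Convert temperatures: T1 = 144 + 273.15 = 417.15 K, T2 = 154 + 273.15 = 427.15 K
ts2_new = 8.2 * exp(90000 / 8.314 * (1/427.15 - 1/417.15))
1/T2 - 1/T1 = -5.6121e-05
ts2_new = 4.47 min

4.47 min


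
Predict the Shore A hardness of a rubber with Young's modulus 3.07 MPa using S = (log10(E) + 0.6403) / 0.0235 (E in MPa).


log10(E) = 0.0235*S - 0.6403  =>  S = (log10(E) + 0.6403) / 0.0235
log10(3.07) = 0.487138
S = (0.487138 + 0.6403) / 0.0235 = 1.127438 / 0.0235
S = 48.0

Shore A = 48.0


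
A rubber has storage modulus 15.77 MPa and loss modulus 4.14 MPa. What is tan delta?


tan delta = E'' / E'
= 4.14 / 15.77
= 0.2625

tan delta = 0.2625


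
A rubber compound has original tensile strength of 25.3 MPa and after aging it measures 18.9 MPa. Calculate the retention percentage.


Retention = aged / original * 100
= 18.9 / 25.3 * 100
= 74.7%

74.7%


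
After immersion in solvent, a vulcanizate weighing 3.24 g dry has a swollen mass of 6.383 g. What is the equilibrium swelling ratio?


Q = W_swollen / W_dry
Q = 6.383 / 3.24
Q = 1.97

Q = 1.97


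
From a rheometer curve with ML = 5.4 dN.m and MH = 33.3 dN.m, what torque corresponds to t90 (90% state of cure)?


M90 = ML + 0.9 * (MH - ML)
M90 = 5.4 + 0.9 * (33.3 - 5.4)
M90 = 5.4 + 0.9 * 27.9
M90 = 30.51 dN.m

30.51 dN.m


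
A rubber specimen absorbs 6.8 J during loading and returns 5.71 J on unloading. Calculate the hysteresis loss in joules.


Hysteresis loss = loading - unloading
= 6.8 - 5.71
= 1.09 J

1.09 J


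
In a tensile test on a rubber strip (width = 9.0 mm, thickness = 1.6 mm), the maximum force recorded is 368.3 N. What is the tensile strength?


Area = width * thickness = 9.0 * 1.6 = 14.4 mm^2
TS = force / area = 368.3 / 14.4 = 25.58 MPa

25.58 MPa


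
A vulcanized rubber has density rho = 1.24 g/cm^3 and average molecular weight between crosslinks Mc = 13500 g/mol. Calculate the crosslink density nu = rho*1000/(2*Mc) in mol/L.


nu = rho * 1000 / (2 * Mc)
nu = 1.24 * 1000 / (2 * 13500)
nu = 1240.0 / 27000
nu = 0.0459 mol/L

0.0459 mol/L


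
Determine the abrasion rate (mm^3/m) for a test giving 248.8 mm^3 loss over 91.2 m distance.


Rate = volume_loss / distance
= 248.8 / 91.2
= 2.728 mm^3/m

2.728 mm^3/m


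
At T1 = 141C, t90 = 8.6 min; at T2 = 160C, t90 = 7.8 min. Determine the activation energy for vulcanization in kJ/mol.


T1 = 414.15 K, T2 = 433.15 K
1/T1 - 1/T2 = 1.0592e-04
ln(t1/t2) = ln(8.6/7.8) = 0.0976
Ea = 8.314 * 0.0976 / 1.0592e-04 = 7664.3154 J/mol
Ea = 7.66 kJ/mol

7.66 kJ/mol


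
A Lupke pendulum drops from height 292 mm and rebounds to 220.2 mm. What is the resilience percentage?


Resilience = h_rebound / h_drop * 100
= 220.2 / 292 * 100
= 75.4%

75.4%


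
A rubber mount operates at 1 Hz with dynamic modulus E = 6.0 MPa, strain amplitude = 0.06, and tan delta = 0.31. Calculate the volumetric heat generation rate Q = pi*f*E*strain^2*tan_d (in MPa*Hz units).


Q = pi * f * E * strain^2 * tan_d
= pi * 1 * 6.0 * 0.06^2 * 0.31
= pi * 1 * 6.0 * 0.0036 * 0.31
= 0.0210

Q = 0.0210


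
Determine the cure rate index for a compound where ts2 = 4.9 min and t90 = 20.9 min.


CRI = 100 / (t90 - ts2)
= 100 / (20.9 - 4.9)
= 100 / 16.0
= 6.25 min^-1

6.25 min^-1


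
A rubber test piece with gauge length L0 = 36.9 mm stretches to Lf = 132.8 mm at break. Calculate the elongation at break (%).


Elongation = (Lf - L0) / L0 * 100
= (132.8 - 36.9) / 36.9 * 100
= 95.9 / 36.9 * 100
= 259.9%

259.9%


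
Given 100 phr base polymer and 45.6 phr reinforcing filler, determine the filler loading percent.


Filler % = filler / (rubber + filler) * 100
= 45.6 / (100 + 45.6) * 100
= 45.6 / 145.6 * 100
= 31.32%

31.32%


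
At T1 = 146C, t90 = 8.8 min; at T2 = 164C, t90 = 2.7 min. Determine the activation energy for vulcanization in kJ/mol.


T1 = 419.15 K, T2 = 437.15 K
1/T1 - 1/T2 = 9.8236e-05
ln(t1/t2) = ln(8.8/2.7) = 1.1815
Ea = 8.314 * 1.1815 / 9.8236e-05 = 99993.3631 J/mol
Ea = 99.99 kJ/mol

99.99 kJ/mol


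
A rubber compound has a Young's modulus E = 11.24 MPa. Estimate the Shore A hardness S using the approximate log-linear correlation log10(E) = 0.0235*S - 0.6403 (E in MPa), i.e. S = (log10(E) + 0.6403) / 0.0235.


log10(E) = 0.0235*S - 0.6403  =>  S = (log10(E) + 0.6403) / 0.0235
log10(11.24) = 1.050766
S = (1.050766 + 0.6403) / 0.0235 = 1.691066 / 0.0235
S = 72.0

Shore A = 72.0


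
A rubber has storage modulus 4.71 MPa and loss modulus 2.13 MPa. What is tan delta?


tan delta = E'' / E'
= 2.13 / 4.71
= 0.4522

tan delta = 0.4522


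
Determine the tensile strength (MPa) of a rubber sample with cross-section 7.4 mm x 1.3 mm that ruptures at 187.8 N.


Area = width * thickness = 7.4 * 1.3 = 9.62 mm^2
TS = force / area = 187.8 / 9.62 = 19.52 MPa

19.52 MPa


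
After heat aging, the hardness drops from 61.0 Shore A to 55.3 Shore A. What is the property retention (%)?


Retention = aged / original * 100
= 55.3 / 61.0 * 100
= 90.7%

90.7%


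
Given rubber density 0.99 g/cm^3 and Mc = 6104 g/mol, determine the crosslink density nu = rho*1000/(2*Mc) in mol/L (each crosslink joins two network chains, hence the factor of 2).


nu = rho * 1000 / (2 * Mc)
nu = 0.99 * 1000 / (2 * 6104)
nu = 990.0 / 12208
nu = 0.0811 mol/L

0.0811 mol/L


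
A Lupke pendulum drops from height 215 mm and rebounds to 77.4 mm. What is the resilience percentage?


Resilience = h_rebound / h_drop * 100
= 77.4 / 215 * 100
= 36.0%

36.0%


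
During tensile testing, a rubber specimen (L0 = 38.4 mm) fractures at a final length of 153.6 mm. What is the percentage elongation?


Elongation = (Lf - L0) / L0 * 100
= (153.6 - 38.4) / 38.4 * 100
= 115.2 / 38.4 * 100
= 300.0%

300.0%


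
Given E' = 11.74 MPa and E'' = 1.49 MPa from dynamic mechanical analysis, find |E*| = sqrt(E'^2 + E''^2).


|E*| = sqrt(E'^2 + E''^2)
= sqrt(11.74^2 + 1.49^2)
= sqrt(137.8276 + 2.2201)
= 11.834 MPa

11.834 MPa


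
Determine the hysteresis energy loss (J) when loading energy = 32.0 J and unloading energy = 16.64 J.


Hysteresis loss = loading - unloading
= 32.0 - 16.64
= 15.36 J

15.36 J


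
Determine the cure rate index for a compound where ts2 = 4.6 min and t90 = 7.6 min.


CRI = 100 / (t90 - ts2)
= 100 / (7.6 - 4.6)
= 100 / 3.0
= 33.33 min^-1

33.33 min^-1
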